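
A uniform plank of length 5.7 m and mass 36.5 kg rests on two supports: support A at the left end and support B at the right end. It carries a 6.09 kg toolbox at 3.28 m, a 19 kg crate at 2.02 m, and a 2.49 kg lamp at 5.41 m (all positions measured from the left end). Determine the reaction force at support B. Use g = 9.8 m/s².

R_B ≈ 302 N

About support A:
Beam weight: 36.5 × 9.8 = 357.7 N down at 2.85 m → arm 2.85 m, τ = 357.7 × 2.85 = 1019 N·m clockwise.
Toolbox: 6.09 × 9.8 = 59.68 N down at 3.28 m → arm 3.28 m, τ = 59.68 × 3.28 = 195.8 N·m clockwise.
Crate: 19 × 9.8 = 186.2 N down at 2.02 m → arm 2.02 m, τ = 186.2 × 2.02 = 376.1 N·m clockwise.
Lamp: 2.49 × 9.8 = 24.4 N down at 5.41 m → arm 5.41 m, τ = 24.4 × 5.41 = 132 N·m clockwise.
Net load moment about support A = 1723 N·m clockwise.
Reaction R at support B is upward at 5.7 m, arm 5.7 m → moment R × 5.7 counterclockwise.
Στ = 0 ⇒ R × 5.7 = 1723 ⇒ R = 302 N.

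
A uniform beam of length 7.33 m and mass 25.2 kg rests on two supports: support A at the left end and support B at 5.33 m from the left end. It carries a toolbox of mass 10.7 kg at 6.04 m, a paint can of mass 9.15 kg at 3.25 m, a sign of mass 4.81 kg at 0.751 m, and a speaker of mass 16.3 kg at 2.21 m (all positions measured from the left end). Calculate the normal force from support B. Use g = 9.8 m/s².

R_B ≈ 416 N

Take moments about support A.
Beam weight: 25.2 × 9.8 = 247 N down at 3.665 m → arm 3.665 m, τ = 247 × 3.665 = 905.3 N·m clockwise.
Toolbox: 10.7 × 9.8 = 104.9 N down at 6.04 m → arm 6.04 m, τ = 104.9 × 6.04 = 633.6 N·m clockwise.
Paint can: 9.15 × 9.8 = 89.67 N down at 3.25 m → arm 3.25 m, τ = 89.67 × 3.25 = 291.4 N·m clockwise.
Sign: 4.81 × 9.8 = 47.14 N down at 0.751 m → arm 0.751 m, τ = 47.14 × 0.751 = 35.4 N·m clockwise.
Speaker: 16.3 × 9.8 = 159.7 N down at 2.21 m → arm 2.21 m, τ = 159.7 × 2.21 = 352.9 N·m clockwise.
Net load moment about support A = 2219 N·m clockwise.
Reaction R at support B is upward at 5.33 m, arm 5.33 m → moment R × 5.33 counterclockwise.
Balancing moments: R × 5.33 = 2219, giving R = 416 N.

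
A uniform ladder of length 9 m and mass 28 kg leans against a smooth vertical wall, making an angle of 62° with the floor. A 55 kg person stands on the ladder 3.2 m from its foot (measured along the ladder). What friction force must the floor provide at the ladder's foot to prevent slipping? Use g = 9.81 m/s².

Sum moments about the foot of the ladder (the floor normal and friction both act there and drop out).
Ladder weight 28×9.81 = 274.7 N acts at 4.5 m along the ladder; its horizontal arm is 4.5·cos62° = 2.113 m → τ = 580.4 N·m clockwise.
Person: 55×9.81 = 539.6 N at 3.2 m → arm 1.502 m → τ = 810.5 N·m clockwise.
Wall normal N acts horizontally at the top; its moment arm is the height L sinθ = 9·sin62° = 7.947 m, counterclockwise.
Setting net torque to zero: N × 7.947 = 1391 → N = 175 N.
ΣFx = 0: friction at the foot balances the wall's push, so f = N_wall = 175 N.

f ≈ 175 N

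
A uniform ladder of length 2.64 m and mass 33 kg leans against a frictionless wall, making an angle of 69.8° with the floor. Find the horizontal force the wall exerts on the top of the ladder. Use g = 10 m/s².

N_wall ≈ 60.7 N

Taking torques about the foot of the ladder:
Ladder weight 33×10 = 330 N acts at 1.32 m along the ladder; its horizontal arm is 1.32·cos69.8° = 0.4558 m → τ = 150.4 N·m clockwise.
Wall normal N acts horizontally at the top; its moment arm is the height L sinθ = 2.64·sin69.8° = 2.478 m, counterclockwise.
Setting net torque to zero: N × 2.478 = 150.4 → N = 60.7 N.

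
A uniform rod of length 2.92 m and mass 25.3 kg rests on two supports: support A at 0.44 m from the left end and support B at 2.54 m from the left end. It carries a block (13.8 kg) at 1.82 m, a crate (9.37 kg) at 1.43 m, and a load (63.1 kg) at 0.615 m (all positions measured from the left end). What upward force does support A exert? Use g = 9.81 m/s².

R_A ≈ 790 N

Choose support B as the axis so its reaction then has zero moment arm.
Beam weight: 25.3 × 9.81 = 248.2 N down at 1.46 m → arm 1.08 m, τ = 248.2 × 1.08 = 268.1 N·m counterclockwise.
Block: 13.8 × 9.81 = 135.4 N down at 1.82 m → arm 0.72 m, τ = 135.4 × 0.72 = 97.49 N·m counterclockwise.
Crate: 9.37 × 9.81 = 91.92 N down at 1.43 m → arm 1.11 m, τ = 91.92 × 1.11 = 102 N·m counterclockwise.
Load: 63.1 × 9.81 = 619 N down at 0.615 m → arm 1.925 m, τ = 619 × 1.925 = 1192 N·m counterclockwise.
Net load moment about support B = 1660 N·m counterclockwise.
Reaction R at support A is upward at 0.44 m, arm 2.1 m → moment R × 2.1 clockwise.
Balancing moments: R × 2.1 = 1660, giving R = 790 N.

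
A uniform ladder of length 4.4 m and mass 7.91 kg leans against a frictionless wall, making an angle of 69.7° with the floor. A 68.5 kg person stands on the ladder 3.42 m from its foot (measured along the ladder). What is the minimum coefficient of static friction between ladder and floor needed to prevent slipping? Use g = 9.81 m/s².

μ_min ≈ 0.277

Choose the foot of the ladder as the axis so the floor normal and friction both act there and drop out.
Ladder weight 7.91×9.81 = 77.6 N acts at 2.2 m along the ladder; its horizontal arm is 2.2·cos69.7° = 0.7633 m → τ = 59.23 N·m clockwise.
Person: 68.5×9.81 = 672 N at 3.42 m → arm 1.187 m → τ = 797.7 N·m clockwise.
Wall normal N acts horizontally at the top; its moment arm is the height L sinθ = 4.4·sin69.7° = 4.127 m, counterclockwise.
Setting net torque to zero: N × 4.127 = 856.9 → N = 207.6 N.
ΣFx = 0 ⇒ f = N_wall = 207.6 N. ΣFy = 0 ⇒ N_floor = 749.6 N.
μ_min = f / N_floor = 207.6 / 749.6 = 0.277.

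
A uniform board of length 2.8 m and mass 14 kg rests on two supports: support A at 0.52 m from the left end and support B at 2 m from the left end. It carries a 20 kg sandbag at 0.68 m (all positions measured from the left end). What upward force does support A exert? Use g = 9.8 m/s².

R_A ≈ 230 N

Choose support B as the axis so its reaction then has zero moment arm.
Beam weight: 14 × 9.8 = 137.2 N down at 1.4 m → arm 0.6 m, τ = 137.2 × 0.6 = 82.32 N·m counterclockwise.
Sandbag: 20 × 9.8 = 196 N down at 0.68 m → arm 1.32 m, τ = 196 × 1.32 = 258.7 N·m counterclockwise.
Net load moment about support B = 341 N·m counterclockwise.
Reaction R at support A is upward at 0.52 m, arm 1.48 m → moment R × 1.48 clockwise.
Στ = 0 ⇒ R × 1.48 = 341 ⇒ R = 230 N.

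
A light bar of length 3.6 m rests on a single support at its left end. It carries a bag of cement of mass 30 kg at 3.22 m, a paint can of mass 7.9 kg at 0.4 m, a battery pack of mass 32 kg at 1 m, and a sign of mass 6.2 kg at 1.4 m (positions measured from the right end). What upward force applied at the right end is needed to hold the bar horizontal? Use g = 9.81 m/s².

Taking torques about the left end:
Bag of cement: 30 × 9.81 = 294.3 N down at 3.22 m → arm 0.38 m, τ = 294.3 × 0.38 = 111.8 N·m clockwise.
Paint can: 7.9 × 9.81 = 77.5 N down at 0.4 m → arm 3.2 m, τ = 77.5 × 3.2 = 248 N·m clockwise.
Battery pack: 32 × 9.81 = 313.9 N down at 1 m → arm 2.6 m, τ = 313.9 × 2.6 = 816.1 N·m clockwise.
Sign: 6.2 × 9.81 = 60.82 N down at 1.4 m → arm 2.2 m, τ = 60.82 × 2.2 = 133.8 N·m clockwise.
Net moment of the loads = 1310 N·m clockwise.
The upward force F acts at the right end, arm 3.6 m, giving F × 3.6 counterclockwise.
For rotational equilibrium, F × 3.6 = 1310, so F = 1310 / 3.6 = 364 N.

F ≈ 364 N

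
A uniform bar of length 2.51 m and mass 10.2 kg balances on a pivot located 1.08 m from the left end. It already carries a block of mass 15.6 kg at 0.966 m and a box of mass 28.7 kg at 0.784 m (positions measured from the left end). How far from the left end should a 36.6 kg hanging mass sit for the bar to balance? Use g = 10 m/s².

x ≈ 1.31 m from the left end

Take moments about the pivot (at 1.08 m from the left end).
Beam weight: 10.2 × 10 = 102 N down at 1.255 m → arm 0.175 m, τ = 102 × 0.175 = 17.85 N·m clockwise.
Block: 15.6 × 10 = 156 N down at 0.966 m → arm 0.114 m, τ = 156 × 0.114 = 17.78 N·m counterclockwise.
Box: 28.7 × 10 = 287 N down at 0.784 m → arm 0.296 m, τ = 287 × 0.296 = 84.95 N·m counterclockwise.
Net moment of existing loads = 84.88 N·m counterclockwise.
The hanging mass weighs 36.6 × 10 = 366 N and must supply an equal clockwise moment, so its lever arm about the pivot is 84.88 / 366 = 0.232 m.
That puts it at 1.08 + 0.232 = 1.31 m from the left end.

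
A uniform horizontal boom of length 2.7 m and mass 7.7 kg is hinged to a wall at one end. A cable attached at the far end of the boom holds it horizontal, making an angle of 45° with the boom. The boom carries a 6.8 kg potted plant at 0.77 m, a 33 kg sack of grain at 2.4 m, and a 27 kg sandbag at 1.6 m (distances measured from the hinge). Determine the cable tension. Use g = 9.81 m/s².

T ≈ 709 N

Taking torques about the hinge:
Beam weight: 7.7 × 9.81 = 75.54 N down at 1.35 m → arm 1.35 m, τ = 75.54 × 1.35 = 102 N·m clockwise.
Potted plant: 6.8 × 9.81 = 66.71 N down at 0.77 m → arm 0.77 m, τ = 66.71 × 0.77 = 51.37 N·m clockwise.
Sack of grain: 33 × 9.81 = 323.7 N down at 2.4 m → arm 2.4 m, τ = 323.7 × 2.4 = 776.9 N·m clockwise.
Sandbag: 27 × 9.81 = 264.9 N down at 1.6 m → arm 1.6 m, τ = 264.9 × 1.6 = 423.8 N·m clockwise.
Total clockwise load moment = 1354 N·m.
The cable tension T acts at 2.7 m; only its component perpendicular to the boom, T sinθ, produces torque. sin 45° = 0.7071.
Στ = 0 ⇒ T × 2.7 × 0.7071 = 1354 ⇒ T = 1354 / 1.909 = 709 N.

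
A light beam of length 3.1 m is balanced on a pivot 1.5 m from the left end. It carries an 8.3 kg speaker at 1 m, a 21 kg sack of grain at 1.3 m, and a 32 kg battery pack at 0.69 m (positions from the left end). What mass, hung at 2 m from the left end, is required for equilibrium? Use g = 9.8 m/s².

Sum moments about the pivot (at 1.5 m from the left end) (the support reaction has zero arm there).
Speaker: 8.3 × 9.8 = 81.34 N down at 1 m → arm 0.5 m, τ = 81.34 × 0.5 = 40.67 N·m counterclockwise.
Sack of grain: 21 × 9.8 = 205.8 N down at 1.3 m → arm 0.2 m, τ = 205.8 × 0.2 = 41.16 N·m counterclockwise.
Battery pack: 32 × 9.8 = 313.6 N down at 0.69 m → arm 0.81 m, τ = 313.6 × 0.81 = 254 N·m counterclockwise.
Net moment of known loads = 335.8 N·m counterclockwise.
An unknown mass m at 2 m has arm 0.5 m; its moment is m·g·0.5 clockwise.
Στ = 0 ⇒ m × 9.8 × 0.5 = 335.8 ⇒ m = 335.8 / (9.8 × 0.5) = 68.5 kg.

m ≈ 68.5 kg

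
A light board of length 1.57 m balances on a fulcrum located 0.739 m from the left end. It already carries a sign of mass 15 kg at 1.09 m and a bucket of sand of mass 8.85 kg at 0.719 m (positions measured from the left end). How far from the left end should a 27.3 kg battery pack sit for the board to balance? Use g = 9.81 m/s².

x ≈ 0.553 m from the left end

About the fulcrum (at 0.739 m from the left end):
Sign: 15 × 9.81 = 147.2 N down at 1.09 m → arm 0.351 m, τ = 147.2 × 0.351 = 51.67 N·m clockwise.
Bucket of sand: 8.85 × 9.81 = 86.82 N down at 0.719 m → arm 0.02 m, τ = 86.82 × 0.02 = 1.736 N·m counterclockwise.
Net moment of existing loads = 49.93 N·m clockwise.
The battery pack weighs 27.3 × 9.81 = 267.8 N and must supply an equal counterclockwise moment, so its lever arm about the fulcrum is 49.93 / 267.8 = 0.186 m.
That puts it at 0.739 − 0.186 = 0.553 m from the left end.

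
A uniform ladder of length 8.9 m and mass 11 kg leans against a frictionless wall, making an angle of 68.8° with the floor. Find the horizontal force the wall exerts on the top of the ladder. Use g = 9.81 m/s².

N_wall ≈ 20.9 N

Taking torques about the foot of the ladder:
Ladder weight 11×9.81 = 107.9 N acts at 4.45 m along the ladder; its horizontal arm is 4.45·cos68.8° = 1.609 m → τ = 173.6 N·m clockwise.
Wall normal N acts horizontally at the top; its moment arm is the height L sinθ = 8.9·sin68.8° = 8.298 m, counterclockwise.
For rotational equilibrium, N × 8.298 = 173.6, so N = 20.9 N.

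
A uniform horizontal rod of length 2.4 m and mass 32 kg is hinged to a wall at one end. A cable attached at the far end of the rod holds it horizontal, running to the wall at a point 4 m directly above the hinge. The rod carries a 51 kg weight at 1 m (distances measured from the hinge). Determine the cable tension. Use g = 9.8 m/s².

Taking torques about the hinge:
Beam weight: 32 × 9.8 = 313.6 N down at 1.2 m → arm 1.2 m, τ = 313.6 × 1.2 = 376.3 N·m clockwise.
Weight: 51 × 9.8 = 499.8 N down at 1 m → arm 1 m, τ = 499.8 × 1 = 499.8 N·m clockwise.
Total clockwise load moment = 876.1 N·m.
The cable tension T acts at 2.4 m; only its component perpendicular to the rod, T sinθ, produces torque. sinθ = h/√(h²+d²) = 4/√(4²+2.4²) = 0.8575.
For rotational equilibrium, T × 2.4 × 0.8575 = 876.1, so T = 876.1 / 2.058 = 426 N.

T ≈ 426 N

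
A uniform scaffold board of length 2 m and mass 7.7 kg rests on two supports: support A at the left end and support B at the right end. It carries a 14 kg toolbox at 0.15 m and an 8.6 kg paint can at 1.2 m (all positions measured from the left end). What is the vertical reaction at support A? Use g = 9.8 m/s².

R_A ≈ 198 N

Taking torques about support B:
Beam weight: 7.7 × 9.8 = 75.46 N down at 1 m → arm 1 m, τ = 75.46 × 1 = 75.46 N·m counterclockwise.
Toolbox: 14 × 9.8 = 137.2 N down at 0.15 m → arm 1.85 m, τ = 137.2 × 1.85 = 253.8 N·m counterclockwise.
Paint can: 8.6 × 9.8 = 84.28 N down at 1.2 m → arm 0.8 m, τ = 84.28 × 0.8 = 67.42 N·m counterclockwise.
Net load moment about support B = 396.7 N·m counterclockwise.
Reaction R at support A is upward at 0 m, arm 2 m → moment R × 2 clockwise.
Στ = 0 ⇒ R × 2 = 396.7 ⇒ R = 198 N.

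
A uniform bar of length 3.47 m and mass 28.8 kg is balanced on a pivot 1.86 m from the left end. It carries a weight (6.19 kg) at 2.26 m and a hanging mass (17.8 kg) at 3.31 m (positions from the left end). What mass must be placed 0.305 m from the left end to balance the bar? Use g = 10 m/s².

Take moments about the pivot (at 1.86 m from the left end).
Beam weight: 28.8 × 10 = 288 N down at 1.735 m → arm 0.125 m, τ = 288 × 0.125 = 36 N·m counterclockwise.
Weight: 6.19 × 10 = 61.9 N down at 2.26 m → arm 0.4 m, τ = 61.9 × 0.4 = 24.76 N·m clockwise.
Hanging mass: 17.8 × 10 = 178 N down at 3.31 m → arm 1.45 m, τ = 178 × 1.45 = 258.1 N·m clockwise.
Net moment of known loads = 246.9 N·m clockwise.
An unknown mass m at 0.305 m has arm 1.555 m; its moment is m·g·1.555 counterclockwise.
For rotational equilibrium, m × 10 × 1.555 = 246.9, so m = 246.9 / (10 × 1.555) = 15.9 kg.

m ≈ 15.9 kg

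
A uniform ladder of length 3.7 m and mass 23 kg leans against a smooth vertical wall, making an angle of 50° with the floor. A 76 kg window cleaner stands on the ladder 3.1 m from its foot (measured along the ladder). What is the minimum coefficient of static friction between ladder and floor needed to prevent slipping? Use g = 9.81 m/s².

μ_min ≈ 0.637

Take moments about the foot of the ladder.
Ladder weight 23×9.81 = 225.6 N acts at 1.85 m along the ladder; its horizontal arm is 1.85·cos50° = 1.189 m → τ = 268.2 N·m clockwise.
Window cleaner: 76×9.81 = 745.6 N at 3.1 m → arm 1.993 m → τ = 1486 N·m clockwise.
Wall normal N acts horizontally at the top; its moment arm is the height L sinθ = 3.7·sin50° = 2.834 m, counterclockwise.
For rotational equilibrium, N × 2.834 = 1754, so N = 618.9 N.
ΣFx = 0 ⇒ f = N_wall = 618.9 N. ΣFy = 0 ⇒ N_floor = 971.2 N.
μ_min = f / N_floor = 618.9 / 971.2 = 0.637.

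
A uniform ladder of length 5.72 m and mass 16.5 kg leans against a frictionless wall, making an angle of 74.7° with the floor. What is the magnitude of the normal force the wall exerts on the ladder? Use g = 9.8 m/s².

N_wall ≈ 22.1 N

Take moments about the foot of the ladder.
Ladder weight 16.5×9.8 = 161.7 N acts at 2.86 m along the ladder; its horizontal arm is 2.86·cos74.7° = 0.7547 m → τ = 122 N·m clockwise.
Wall normal N acts horizontally at the top; its moment arm is the height L sinθ = 5.72·sin74.7° = 5.517 m, counterclockwise.
Στ = 0 ⇒ N × 5.517 = 122 ⇒ N = 22.1 N.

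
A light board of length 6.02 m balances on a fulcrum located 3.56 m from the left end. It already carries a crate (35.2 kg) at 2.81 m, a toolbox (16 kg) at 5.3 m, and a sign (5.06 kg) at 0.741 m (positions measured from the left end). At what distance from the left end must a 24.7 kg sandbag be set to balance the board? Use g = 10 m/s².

x ≈ 4.08 m from the left end

Choose the fulcrum (at 3.56 m from the left end) as the axis so the support reaction has zero arm there.
Crate: 35.2 × 10 = 352 N down at 2.81 m → arm 0.75 m, τ = 352 × 0.75 = 264 N·m counterclockwise.
Toolbox: 16 × 10 = 160 N down at 5.3 m → arm 1.74 m, τ = 160 × 1.74 = 278.4 N·m clockwise.
Sign: 5.06 × 10 = 50.6 N down at 0.741 m → arm 2.819 m, τ = 50.6 × 2.819 = 142.6 N·m counterclockwise.
Net moment of existing loads = 128.2 N·m counterclockwise.
The sandbag weighs 24.7 × 10 = 247 N and must supply an equal clockwise moment, so its lever arm about the fulcrum is 128.2 / 247 = 0.519 m.
That puts it at 3.56 + 0.519 = 4.08 m from the left end.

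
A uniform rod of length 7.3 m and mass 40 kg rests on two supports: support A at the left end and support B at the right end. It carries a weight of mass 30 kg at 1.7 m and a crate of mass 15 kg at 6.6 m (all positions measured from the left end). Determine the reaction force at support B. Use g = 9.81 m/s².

About support A:
Beam weight: 40 × 9.81 = 392.4 N down at 3.65 m → arm 3.65 m, τ = 392.4 × 3.65 = 1432 N·m clockwise.
Weight: 30 × 9.81 = 294.3 N down at 1.7 m → arm 1.7 m, τ = 294.3 × 1.7 = 500.3 N·m clockwise.
Crate: 15 × 9.81 = 147.2 N down at 6.6 m → arm 6.6 m, τ = 147.2 × 6.6 = 971.5 N·m clockwise.
Net load moment about support A = 2904 N·m clockwise.
Reaction R at support B is upward at 7.3 m, arm 7.3 m → moment R × 7.3 counterclockwise.
Setting net torque to zero: R × 7.3 = 2904 → R = 398 N.

R_B ≈ 398 N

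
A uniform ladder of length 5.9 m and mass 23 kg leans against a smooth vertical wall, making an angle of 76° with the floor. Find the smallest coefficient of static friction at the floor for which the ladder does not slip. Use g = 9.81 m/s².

μ_min ≈ 0.125

Sum moments about the foot of the ladder (the floor normal and friction both act there and drop out).
Ladder weight 23×9.81 = 225.6 N acts at 2.95 m along the ladder; its horizontal arm is 2.95·cos76° = 0.7137 m → τ = 161 N·m clockwise.
Wall normal N acts horizontally at the top; its moment arm is the height L sinθ = 5.9·sin76° = 5.725 m, counterclockwise.
Setting net torque to zero: N × 5.725 = 161 → N = 28.12 N.
ΣFx = 0 ⇒ f = N_wall = 28.12 N. ΣFy = 0 ⇒ N_floor = 225.6 N.
μ_min = f / N_floor = 28.12 / 225.6 = 0.125.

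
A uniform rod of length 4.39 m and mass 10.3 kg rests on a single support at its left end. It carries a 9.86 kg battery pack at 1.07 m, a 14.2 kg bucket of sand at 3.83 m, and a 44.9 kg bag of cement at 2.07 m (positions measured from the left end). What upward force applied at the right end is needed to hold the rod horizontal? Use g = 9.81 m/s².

F ≈ 403 N

Take moments about the left end.
Beam weight: 10.3 × 9.81 = 101 N down at 2.195 m → arm 2.195 m, τ = 101 × 2.195 = 221.7 N·m clockwise.
Battery pack: 9.86 × 9.81 = 96.73 N down at 1.07 m → arm 1.07 m, τ = 96.73 × 1.07 = 103.5 N·m clockwise.
Bucket of sand: 14.2 × 9.81 = 139.3 N down at 3.83 m → arm 3.83 m, τ = 139.3 × 3.83 = 533.5 N·m clockwise.
Bag of cement: 44.9 × 9.81 = 440.5 N down at 2.07 m → arm 2.07 m, τ = 440.5 × 2.07 = 911.8 N·m clockwise.
Net moment of the loads = 1770 N·m clockwise.
The upward force F acts at the right end, arm 4.39 m, giving F × 4.39 counterclockwise.
Στ = 0 ⇒ F × 4.39 = 1770 ⇒ F = 1770 / 4.39 = 403 N.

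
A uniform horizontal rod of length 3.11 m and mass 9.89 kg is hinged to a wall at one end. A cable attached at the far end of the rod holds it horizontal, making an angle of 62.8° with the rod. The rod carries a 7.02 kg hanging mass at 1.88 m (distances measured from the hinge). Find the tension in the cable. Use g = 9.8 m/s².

T ≈ 101 N

About the hinge:
Beam weight: 9.89 × 9.8 = 96.92 N down at 1.555 m → arm 1.555 m, τ = 96.92 × 1.555 = 150.7 N·m clockwise.
Hanging mass: 7.02 × 9.8 = 68.8 N down at 1.88 m → arm 1.88 m, τ = 68.8 × 1.88 = 129.3 N·m clockwise.
Total clockwise load moment = 280 N·m.
The cable tension T acts at 3.11 m; only its component perpendicular to the rod, T sinθ, produces torque. sin 62.8° = 0.8894.
For rotational equilibrium, T × 3.11 × 0.8894 = 280, so T = 280 / 2.766 = 101 N.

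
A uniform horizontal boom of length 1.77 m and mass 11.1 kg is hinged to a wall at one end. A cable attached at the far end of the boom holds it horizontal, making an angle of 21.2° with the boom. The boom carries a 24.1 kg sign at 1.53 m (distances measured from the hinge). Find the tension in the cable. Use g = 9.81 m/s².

About the hinge:
Beam weight: 11.1 × 9.81 = 108.9 N down at 0.885 m → arm 0.885 m, τ = 108.9 × 0.885 = 96.38 N·m clockwise.
Sign: 24.1 × 9.81 = 236.4 N down at 1.53 m → arm 1.53 m, τ = 236.4 × 1.53 = 361.7 N·m clockwise.
Total clockwise load moment = 458.1 N·m.
The cable tension T acts at 1.77 m; only its component perpendicular to the boom, T sinθ, produces torque. sin 21.2° = 0.3616.
Setting net torque to zero: T × 1.77 × 0.3616 = 458.1 → T = 458.1 / 0.64 = 716 N.

T ≈ 716 N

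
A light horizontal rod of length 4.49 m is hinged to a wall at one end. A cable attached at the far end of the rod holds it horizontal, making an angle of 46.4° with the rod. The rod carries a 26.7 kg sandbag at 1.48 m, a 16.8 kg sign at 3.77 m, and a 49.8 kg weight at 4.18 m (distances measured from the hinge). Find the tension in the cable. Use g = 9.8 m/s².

Sum moments about the hinge (the unknown hinge reaction has zero arm there).
Sandbag: 26.7 × 9.8 = 261.7 N down at 1.48 m → arm 1.48 m, τ = 261.7 × 1.48 = 387.3 N·m clockwise.
Sign: 16.8 × 9.8 = 164.6 N down at 3.77 m → arm 3.77 m, τ = 164.6 × 3.77 = 620.5 N·m clockwise.
Weight: 49.8 × 9.8 = 488 N down at 4.18 m → arm 4.18 m, τ = 488 × 4.18 = 2040 N·m clockwise.
Total clockwise load moment = 3048 N·m.
The cable tension T acts at 4.49 m; only its component perpendicular to the rod, T sinθ, produces torque. sin 46.4° = 0.7242.
Στ = 0 ⇒ T × 4.49 × 0.7242 = 3048 ⇒ T = 3048 / 3.252 = 937 N.

T ≈ 937 N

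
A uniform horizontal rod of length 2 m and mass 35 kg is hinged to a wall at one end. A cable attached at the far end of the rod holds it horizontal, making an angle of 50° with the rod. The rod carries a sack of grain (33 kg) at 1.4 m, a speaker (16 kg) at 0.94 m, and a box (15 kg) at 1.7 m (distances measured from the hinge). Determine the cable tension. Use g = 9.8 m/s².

Sum moments about the hinge (the unknown hinge reaction has zero arm there).
Beam weight: 35 × 9.8 = 343 N down at 1 m → arm 1 m, τ = 343 × 1 = 343 N·m clockwise.
Sack of grain: 33 × 9.8 = 323.4 N down at 1.4 m → arm 1.4 m, τ = 323.4 × 1.4 = 452.8 N·m clockwise.
Speaker: 16 × 9.8 = 156.8 N down at 0.94 m → arm 0.94 m, τ = 156.8 × 0.94 = 147.4 N·m clockwise.
Box: 15 × 9.8 = 147 N down at 1.7 m → arm 1.7 m, τ = 147 × 1.7 = 249.9 N·m clockwise.
Total clockwise load moment = 1193 N·m.
The cable tension T acts at 2 m; only its component perpendicular to the rod, T sinθ, produces torque. sin 50° = 0.766.
Balancing moments: T × 2 × 0.766 = 1193, giving T = 1193 / 1.532 = 779 N.

T ≈ 779 N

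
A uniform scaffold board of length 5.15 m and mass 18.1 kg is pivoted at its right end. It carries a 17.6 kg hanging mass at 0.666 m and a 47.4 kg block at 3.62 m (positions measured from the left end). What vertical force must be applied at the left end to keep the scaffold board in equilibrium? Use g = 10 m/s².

Sum moments about the right end (the unknown pivot reaction has zero arm there).
Beam weight: 18.1 × 10 = 181 N down at 2.575 m → arm 2.575 m, τ = 181 × 2.575 = 466.1 N·m counterclockwise.
Hanging mass: 17.6 × 10 = 176 N down at 0.666 m → arm 4.484 m, τ = 176 × 4.484 = 789.2 N·m counterclockwise.
Block: 47.4 × 10 = 474 N down at 3.62 m → arm 1.53 m, τ = 474 × 1.53 = 725.2 N·m counterclockwise.
Net moment of the loads = 1981 N·m counterclockwise.
The upward force F acts at the left end, arm 5.15 m, giving F × 5.15 clockwise.
Setting net torque to zero: F × 5.15 = 1981 → F = 1981 / 5.15 = 385 N.

F ≈ 385 N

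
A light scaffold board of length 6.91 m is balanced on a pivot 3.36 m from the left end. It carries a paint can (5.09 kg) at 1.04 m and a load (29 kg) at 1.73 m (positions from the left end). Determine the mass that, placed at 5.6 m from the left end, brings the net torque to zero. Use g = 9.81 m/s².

Choose the pivot (at 3.36 m from the left end) as the axis so the support reaction has zero arm there.
Paint can: 5.09 × 9.81 = 49.93 N down at 1.04 m → arm 2.32 m, τ = 49.93 × 2.32 = 115.8 N·m counterclockwise.
Load: 29 × 9.81 = 284.5 N down at 1.73 m → arm 1.63 m, τ = 284.5 × 1.63 = 463.7 N·m counterclockwise.
Net moment of known loads = 579.5 N·m counterclockwise.
An unknown mass m at 5.6 m has arm 2.24 m; its moment is m·g·2.24 clockwise.
Στ = 0 ⇒ m × 9.81 × 2.24 = 579.5 ⇒ m = 579.5 / (9.81 × 2.24) = 26.4 kg.

m ≈ 26.4 kg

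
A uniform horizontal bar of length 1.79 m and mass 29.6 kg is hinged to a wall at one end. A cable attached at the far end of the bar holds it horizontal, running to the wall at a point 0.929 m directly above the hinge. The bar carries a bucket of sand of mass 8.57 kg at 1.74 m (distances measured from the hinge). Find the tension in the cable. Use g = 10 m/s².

T ≈ 502 N

Take moments about the hinge.
Beam weight: 29.6 × 10 = 296 N down at 0.895 m → arm 0.895 m, τ = 296 × 0.895 = 264.9 N·m clockwise.
Bucket of sand: 8.57 × 10 = 85.7 N down at 1.74 m → arm 1.74 m, τ = 85.7 × 1.74 = 149.1 N·m clockwise.
Total clockwise load moment = 414 N·m.
The cable tension T acts at 1.79 m; only its component perpendicular to the bar, T sinθ, produces torque. sinθ = h/√(h²+d²) = 0.929/√(0.929²+1.79²) = 0.4607.
Balancing moments: T × 1.79 × 0.4607 = 414, giving T = 414 / 0.8247 = 502 N.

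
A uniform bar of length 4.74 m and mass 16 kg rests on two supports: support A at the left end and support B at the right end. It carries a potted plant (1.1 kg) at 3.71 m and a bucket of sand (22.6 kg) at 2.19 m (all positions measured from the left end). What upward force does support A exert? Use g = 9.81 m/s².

Sum moments about support B (its reaction then has zero moment arm).
Beam weight: 16 × 9.81 = 157 N down at 2.37 m → arm 2.37 m, τ = 157 × 2.37 = 372.1 N·m counterclockwise.
Potted plant: 1.1 × 9.81 = 10.79 N down at 3.71 m → arm 1.03 m, τ = 10.79 × 1.03 = 11.11 N·m counterclockwise.
Bucket of sand: 22.6 × 9.81 = 221.7 N down at 2.19 m → arm 2.55 m, τ = 221.7 × 2.55 = 565.3 N·m counterclockwise.
Net load moment about support B = 948.5 N·m counterclockwise.
Reaction R at support A is upward at 0 m, arm 4.74 m → moment R × 4.74 clockwise.
For rotational equilibrium, R × 4.74 = 948.5, so R = 200 N.

R_A ≈ 200 N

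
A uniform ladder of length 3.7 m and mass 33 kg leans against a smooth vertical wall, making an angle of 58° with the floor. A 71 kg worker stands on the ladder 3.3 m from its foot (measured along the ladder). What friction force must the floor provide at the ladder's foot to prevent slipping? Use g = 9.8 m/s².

f ≈ 489 N

Taking torques about the foot of the ladder:
Ladder weight 33×9.8 = 323.4 N acts at 1.85 m along the ladder; its horizontal arm is 1.85·cos58° = 0.9804 m → τ = 317.1 N·m clockwise.
Worker: 71×9.8 = 695.8 N at 3.3 m → arm 1.749 m → τ = 1217 N·m clockwise.
Wall normal N acts horizontally at the top; its moment arm is the height L sinθ = 3.7·sin58° = 3.138 m, counterclockwise.
For rotational equilibrium, N × 3.138 = 1534, so N = 489 N.
ΣFx = 0: friction at the foot balances the wall's push, so f = N_wall = 489 N.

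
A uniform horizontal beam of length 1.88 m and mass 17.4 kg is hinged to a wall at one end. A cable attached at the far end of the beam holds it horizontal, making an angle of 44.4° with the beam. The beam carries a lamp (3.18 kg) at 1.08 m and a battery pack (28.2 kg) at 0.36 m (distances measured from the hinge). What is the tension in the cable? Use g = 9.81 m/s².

Choose the hinge as the axis so the unknown hinge reaction has zero arm there.
Beam weight: 17.4 × 9.81 = 170.7 N down at 0.94 m → arm 0.94 m, τ = 170.7 × 0.94 = 160.5 N·m clockwise.
Lamp: 3.18 × 9.81 = 31.2 N down at 1.08 m → arm 1.08 m, τ = 31.2 × 1.08 = 33.7 N·m clockwise.
Battery pack: 28.2 × 9.81 = 276.6 N down at 0.36 m → arm 0.36 m, τ = 276.6 × 0.36 = 99.58 N·m clockwise.
Total clockwise load moment = 293.8 N·m.
The cable tension T acts at 1.88 m; only its component perpendicular to the beam, T sinθ, produces torque. sin 44.4° = 0.6997.
Balancing moments: T × 1.88 × 0.6997 = 293.8, giving T = 293.8 / 1.315 = 223 N.

T ≈ 223 N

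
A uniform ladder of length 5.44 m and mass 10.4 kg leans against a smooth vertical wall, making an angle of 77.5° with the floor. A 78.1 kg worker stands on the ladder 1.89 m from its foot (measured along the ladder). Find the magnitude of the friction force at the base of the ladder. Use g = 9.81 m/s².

f ≈ 70.3 N

About the foot of the ladder:
Ladder weight 10.4×9.81 = 102 N acts at 2.72 m along the ladder; its horizontal arm is 2.72·cos77.5° = 0.5887 m → τ = 60.05 N·m clockwise.
Worker: 78.1×9.81 = 766.2 N at 1.89 m → arm 0.4091 m → τ = 313.5 N·m clockwise.
Wall normal N acts horizontally at the top; its moment arm is the height L sinθ = 5.44·sin77.5° = 5.311 m, counterclockwise.
Setting net torque to zero: N × 5.311 = 373.6 → N = 70.3 N.
ΣFx = 0: friction at the foot balances the wall's push, so f = N_wall = 70.3 N.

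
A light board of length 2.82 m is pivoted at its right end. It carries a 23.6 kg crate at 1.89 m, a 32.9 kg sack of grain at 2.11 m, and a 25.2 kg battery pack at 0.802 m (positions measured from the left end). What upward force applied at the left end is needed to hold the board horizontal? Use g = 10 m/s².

Sum moments about the right end (the unknown pivot reaction has zero arm there).
Crate: 23.6 × 10 = 236 N down at 1.89 m → arm 0.93 m, τ = 236 × 0.93 = 219.5 N·m counterclockwise.
Sack of grain: 32.9 × 10 = 329 N down at 2.11 m → arm 0.71 m, τ = 329 × 0.71 = 233.6 N·m counterclockwise.
Battery pack: 25.2 × 10 = 252 N down at 0.802 m → arm 2.018 m, τ = 252 × 2.018 = 508.5 N·m counterclockwise.
Net moment of the loads = 961.6 N·m counterclockwise.
The upward force F acts at the left end, arm 2.82 m, giving F × 2.82 clockwise.
For rotational equilibrium, F × 2.82 = 961.6, so F = 961.6 / 2.82 = 341 N.

F ≈ 341 N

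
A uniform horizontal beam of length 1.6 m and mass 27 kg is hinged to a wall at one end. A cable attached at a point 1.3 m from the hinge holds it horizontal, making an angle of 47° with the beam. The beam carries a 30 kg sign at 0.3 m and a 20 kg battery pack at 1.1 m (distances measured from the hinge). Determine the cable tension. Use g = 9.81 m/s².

T ≈ 543 N

Taking torques about the hinge:
Beam weight: 27 × 9.81 = 264.9 N down at 0.8 m → arm 0.8 m, τ = 264.9 × 0.8 = 211.9 N·m clockwise.
Sign: 30 × 9.81 = 294.3 N down at 0.3 m → arm 0.3 m, τ = 294.3 × 0.3 = 88.29 N·m clockwise.
Battery pack: 20 × 9.81 = 196.2 N down at 1.1 m → arm 1.1 m, τ = 196.2 × 1.1 = 215.8 N·m clockwise.
Total clockwise load moment = 516 N·m.
The cable tension T acts at 1.3 m; only its component perpendicular to the beam, T sinθ, produces torque. sin 47° = 0.7314.
For rotational equilibrium, T × 1.3 × 0.7314 = 516, so T = 516 / 0.9508 = 543 N.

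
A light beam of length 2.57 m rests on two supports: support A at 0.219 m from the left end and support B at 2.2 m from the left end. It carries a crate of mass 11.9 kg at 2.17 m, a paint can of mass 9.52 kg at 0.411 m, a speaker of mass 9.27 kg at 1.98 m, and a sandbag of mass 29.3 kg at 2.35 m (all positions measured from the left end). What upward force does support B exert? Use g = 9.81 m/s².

Take moments about support A.
Crate: 11.9 × 9.81 = 116.7 N down at 2.17 m → arm 1.951 m, τ = 116.7 × 1.951 = 227.7 N·m clockwise.
Paint can: 9.52 × 9.81 = 93.39 N down at 0.411 m → arm 0.192 m, τ = 93.39 × 0.192 = 17.93 N·m clockwise.
Speaker: 9.27 × 9.81 = 90.94 N down at 1.98 m → arm 1.761 m, τ = 90.94 × 1.761 = 160.1 N·m clockwise.
Sandbag: 29.3 × 9.81 = 287.4 N down at 2.35 m → arm 2.131 m, τ = 287.4 × 2.131 = 612.4 N·m clockwise.
Net load moment about support A = 1018 N·m clockwise.
Reaction R at support B is upward at 2.2 m, arm 1.981 m → moment R × 1.981 counterclockwise.
Balancing moments: R × 1.981 = 1018, giving R = 514 N.

R_B ≈ 514 N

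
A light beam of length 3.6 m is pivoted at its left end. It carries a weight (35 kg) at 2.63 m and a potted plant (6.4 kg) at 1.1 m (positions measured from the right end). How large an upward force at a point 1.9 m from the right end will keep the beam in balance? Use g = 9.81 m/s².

Sum moments about the left end (the unknown pivot reaction has zero arm there).
Weight: 35 × 9.81 = 343.4 N down at 2.63 m → arm 0.97 m, τ = 343.4 × 0.97 = 333.1 N·m clockwise.
Potted plant: 6.4 × 9.81 = 62.78 N down at 1.1 m → arm 2.5 m, τ = 62.78 × 2.5 = 156.9 N·m clockwise.
Net moment of the loads = 490 N·m clockwise.
The upward force F acts at a point 1.9 m from the right end, arm 1.7 m, giving F × 1.7 counterclockwise.
Setting net torque to zero: F × 1.7 = 490 → F = 490 / 1.7 = 288 N.

F ≈ 288 N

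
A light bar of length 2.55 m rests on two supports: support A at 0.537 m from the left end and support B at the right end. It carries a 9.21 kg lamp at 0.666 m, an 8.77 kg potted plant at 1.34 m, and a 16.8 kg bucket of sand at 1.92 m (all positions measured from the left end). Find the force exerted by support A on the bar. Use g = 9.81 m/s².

R_A ≈ 188 N

Sum moments about support B (its reaction then has zero moment arm).
Lamp: 9.21 × 9.81 = 90.35 N down at 0.666 m → arm 1.884 m, τ = 90.35 × 1.884 = 170.2 N·m counterclockwise.
Potted plant: 8.77 × 9.81 = 86.03 N down at 1.34 m → arm 1.21 m, τ = 86.03 × 1.21 = 104.1 N·m counterclockwise.
Bucket of sand: 16.8 × 9.81 = 164.8 N down at 1.92 m → arm 0.63 m, τ = 164.8 × 0.63 = 103.8 N·m counterclockwise.
Net load moment about support B = 378.1 N·m counterclockwise.
Reaction R at support A is upward at 0.537 m, arm 2.013 m → moment R × 2.013 clockwise.
For rotational equilibrium, R × 2.013 = 378.1, so R = 188 N.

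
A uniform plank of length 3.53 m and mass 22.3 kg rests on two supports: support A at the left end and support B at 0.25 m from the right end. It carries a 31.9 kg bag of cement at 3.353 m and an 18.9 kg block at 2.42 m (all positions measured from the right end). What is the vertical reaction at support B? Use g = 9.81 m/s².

R_B ≈ 197 N

Sum moments about support A (its reaction then has zero moment arm).
Beam weight: 22.3 × 9.81 = 218.8 N down at 1.765 m → arm 1.765 m, τ = 218.8 × 1.765 = 386.2 N·m clockwise.
Bag of cement: 31.9 × 9.81 = 312.9 N down at 3.353 m → arm 0.177 m, τ = 312.9 × 0.177 = 55.38 N·m clockwise.
Block: 18.9 × 9.81 = 185.4 N down at 2.42 m → arm 1.11 m, τ = 185.4 × 1.11 = 205.8 N·m clockwise.
Net load moment about support A = 647.4 N·m clockwise.
Reaction R at support B is upward at 0.25 m, arm 3.28 m → moment R × 3.28 counterclockwise.
Στ = 0 ⇒ R × 3.28 = 647.4 ⇒ R = 197 N.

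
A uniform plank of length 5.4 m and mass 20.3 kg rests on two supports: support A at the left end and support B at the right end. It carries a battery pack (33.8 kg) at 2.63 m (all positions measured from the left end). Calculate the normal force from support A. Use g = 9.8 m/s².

R_A ≈ 269 N

Taking torques about support B:
Beam weight: 20.3 × 9.8 = 198.9 N down at 2.7 m → arm 2.7 m, τ = 198.9 × 2.7 = 537 N·m counterclockwise.
Battery pack: 33.8 × 9.8 = 331.2 N down at 2.63 m → arm 2.77 m, τ = 331.2 × 2.77 = 917.4 N·m counterclockwise.
Net load moment about support B = 1454 N·m counterclockwise.
Reaction R at support A is upward at 0 m, arm 5.4 m → moment R × 5.4 clockwise.
For rotational equilibrium, R × 5.4 = 1454, so R = 269 N.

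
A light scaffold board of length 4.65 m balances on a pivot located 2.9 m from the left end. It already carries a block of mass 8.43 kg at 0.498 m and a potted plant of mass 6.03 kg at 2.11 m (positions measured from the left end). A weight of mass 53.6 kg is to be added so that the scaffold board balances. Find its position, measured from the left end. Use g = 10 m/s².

Taking torques about the pivot (at 2.9 m from the left end):
Block: 8.43 × 10 = 84.3 N down at 0.498 m → arm 2.402 m, τ = 84.3 × 2.402 = 202.5 N·m counterclockwise.
Potted plant: 6.03 × 10 = 60.3 N down at 2.11 m → arm 0.79 m, τ = 60.3 × 0.79 = 47.64 N·m counterclockwise.
Net moment of existing loads = 250.1 N·m counterclockwise.
The weight weighs 53.6 × 10 = 536 N and must supply an equal clockwise moment, so its lever arm about the pivot is 250.1 / 536 = 0.467 m.
That puts it at 2.9 + 0.467 = 3.37 m from the left end.

x ≈ 3.37 m from the left end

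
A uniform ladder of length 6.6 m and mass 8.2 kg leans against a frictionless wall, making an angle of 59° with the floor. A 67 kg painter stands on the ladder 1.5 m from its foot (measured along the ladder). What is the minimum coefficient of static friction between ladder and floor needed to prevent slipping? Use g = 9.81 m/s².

Sum moments about the foot of the ladder (the floor normal and friction both act there and drop out).
Ladder weight 8.2×9.81 = 80.44 N acts at 3.3 m along the ladder; its horizontal arm is 3.3·cos59° = 1.7 m → τ = 136.7 N·m clockwise.
Painter: 67×9.81 = 657.3 N at 1.5 m → arm 0.7726 m → τ = 507.8 N·m clockwise.
Wall normal N acts horizontally at the top; its moment arm is the height L sinθ = 6.6·sin59° = 5.657 m, counterclockwise.
Setting net torque to zero: N × 5.657 = 644.5 → N = 113.9 N.
ΣFx = 0 ⇒ f = N_wall = 113.9 N. ΣFy = 0 ⇒ N_floor = 737.7 N.
μ_min = f / N_floor = 113.9 / 737.7 = 0.154.

μ_min ≈ 0.154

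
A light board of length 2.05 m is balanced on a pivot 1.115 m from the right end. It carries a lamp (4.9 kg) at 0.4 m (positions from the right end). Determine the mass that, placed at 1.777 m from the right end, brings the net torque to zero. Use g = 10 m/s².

Taking torques about the pivot (at 1.115 m from the right end):
Lamp: 4.9 × 10 = 49 N down at 0.4 m → arm 0.715 m, τ = 49 × 0.715 = 35.03 N·m clockwise.
Net moment of known loads = 35.03 N·m clockwise.
An unknown mass m at 1.777 m has arm 0.662 m; its moment is m·g·0.662 counterclockwise.
For rotational equilibrium, m × 10 × 0.662 = 35.03, so m = 35.03 / (10 × 0.662) = 5.29 kg.

m ≈ 5.29 kg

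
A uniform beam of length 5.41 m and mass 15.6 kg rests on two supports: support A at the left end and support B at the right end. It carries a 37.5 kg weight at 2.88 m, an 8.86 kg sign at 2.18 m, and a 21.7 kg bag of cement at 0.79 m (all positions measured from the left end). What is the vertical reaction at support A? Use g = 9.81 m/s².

Take moments about support B.
Beam weight: 15.6 × 9.81 = 153 N down at 2.705 m → arm 2.705 m, τ = 153 × 2.705 = 413.9 N·m counterclockwise.
Weight: 37.5 × 9.81 = 367.9 N down at 2.88 m → arm 2.53 m, τ = 367.9 × 2.53 = 930.8 N·m counterclockwise.
Sign: 8.86 × 9.81 = 86.92 N down at 2.18 m → arm 3.23 m, τ = 86.92 × 3.23 = 280.8 N·m counterclockwise.
Bag of cement: 21.7 × 9.81 = 212.9 N down at 0.79 m → arm 4.62 m, τ = 212.9 × 4.62 = 983.6 N·m counterclockwise.
Net load moment about support B = 2609 N·m counterclockwise.
Reaction R at support A is upward at 0 m, arm 5.41 m → moment R × 5.41 clockwise.
Στ = 0 ⇒ R × 5.41 = 2609 ⇒ R = 482 N.

R_A ≈ 482 N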